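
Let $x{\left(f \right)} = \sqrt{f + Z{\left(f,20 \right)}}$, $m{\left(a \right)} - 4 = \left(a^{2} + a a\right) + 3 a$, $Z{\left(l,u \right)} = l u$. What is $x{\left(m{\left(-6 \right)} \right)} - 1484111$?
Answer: $-1484111 + \sqrt{1218} \approx -1.4841 \cdot 10^{6}$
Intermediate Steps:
$m{\left(a \right)} = 4 + 2 a^{2} + 3 a$ ($m{\left(a \right)} = 4 + \left(\left(a^{2} + a a\right) + 3 a\right) = 4 + \left(\left(a^{2} + a^{2}\right) + 3 a\right) = 4 + \left(2 a^{2} + 3 a\right) = 4 + 2 a^{2} + 3 a$)
$x{\left(f \right)} = \sqrt{21} \sqrt{f}$ ($x{\left(f \right)} = \sqrt{f + f 20} = \sqrt{f + 20 f} = \sqrt{21 f} = \sqrt{21} \sqrt{f}$)
$x{\left(m{\left(-6 \right)} \right)} - 1484111 = \sqrt{21} \sqrt{4 + 2 \left(-6\right)^{2} + 3 \left(-6\right)} - 1484111 = \sqrt{21} \sqrt{4 + 2 \cdot 36 - 18} - 1484111 = \sqrt{21} \sqrt{4 + 72 - 18} - 1484111 = \sqrt{21} \sqrt{58} - 1484111 = \sqrt{1218} - 1484111 = -1484111 + \sqrt{1218}$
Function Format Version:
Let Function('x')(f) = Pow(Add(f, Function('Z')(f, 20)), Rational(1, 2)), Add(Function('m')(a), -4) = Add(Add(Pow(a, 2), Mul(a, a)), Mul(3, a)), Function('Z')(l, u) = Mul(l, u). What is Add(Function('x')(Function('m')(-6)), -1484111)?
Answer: Add(-1484111, Pow(1218, Rational(1, 2))) ≈ -1.4841e+6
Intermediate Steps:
Function('m')(a) = Add(4, Mul(2, Pow(a, 2)), Mul(3, a)) (Function('m')(a) = Add(4, Add(Add(Pow(a, 2), Mul(a, a)), Mul(3, a))) = Add(4, Add(Add(Pow(a, 2), Pow(a, 2)), Mul(3, a))) = Add(4, Add(Mul(2, Pow(a, 2)), Mul(3, a))) = Add(4, Mul(2, Pow(a, 2)), Mul(3, a)))
Function('x')(f) = Mul(Pow(21, Rational(1, 2)), Pow(f, Rational(1, 2))) (Function('x')(f) = Pow(Add(f, Mul(f, 20)), Rational(1, 2)) = Pow(Add(f, Mul(20, f)), Rational(1, 2)) = Pow(Mul(21, f), Rational(1, 2)) = Mul(Pow(21, Rational(1, 2)), Pow(f, Rational(1, 2))))
Add(Function('x')(Function('m')(-6)), -1484111) = Add(Mul(Pow(21, Rational(1, 2)), Pow(Add(4, Mul(2, Pow(-6, 2)), Mul(3, -6)), Rational(1, 2))), -1484111) = Add(Mul(Pow(21, Rational(1, 2)), Pow(Add(4, Mul(2, 36), -18), Rational(1, 2))), -1484111) = Add(Mul(Pow(21, Rational(1, 2)), Pow(Add(4, 72, -18), Rational(1, 2))), -1484111) = Add(Mul(Pow(21, Rational(1, 2)), Pow(58, Rational(1, 2))), -1484111) = Add(Pow(1218, Rational(1, 2)), -1484111) = Add(-1484111, Pow(1218, Rational(1, 2)))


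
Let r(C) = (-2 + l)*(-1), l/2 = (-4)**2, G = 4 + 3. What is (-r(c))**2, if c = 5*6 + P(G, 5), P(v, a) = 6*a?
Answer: 900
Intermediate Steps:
G = 7
l = 32 (l = 2*(-4)**2 = 2*16 = 32)
c = 60 (c = 5*6 + 6*5 = 30 + 30 = 60)
r(C) = -30 (r(C) = (-2 + 32)*(-1) = 30*(-1) = -30)
(-r(c))**2 = (-1*(-30))**2 = 30**2 = 900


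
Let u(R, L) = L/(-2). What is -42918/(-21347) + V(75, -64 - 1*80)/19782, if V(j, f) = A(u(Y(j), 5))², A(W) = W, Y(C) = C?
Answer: 3396549179/1689145416 ≈ 2.0108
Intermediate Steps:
u(R, L) = -L/2 (u(R, L) = L*(-½) = -L/2)
V(j, f) = 25/4 (V(j, f) = (-½*5)² = (-5/2)² = 25/4)
-42918/(-21347) + V(75, -64 - 1*80)/19782 = -42918/(-21347) + (25/4)/19782 = -42918*(-1/21347) + (25/4)*(1/19782) = 42918/21347 + 25/79128 = 3396549179/1689145416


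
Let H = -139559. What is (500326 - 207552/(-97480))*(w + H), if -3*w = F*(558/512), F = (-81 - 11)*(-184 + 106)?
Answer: -13867427187703243/194960 ≈ -7.1130e+10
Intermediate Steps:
F = 7176 (F = -92*(-78) = 7176)
w = -83421/32 (w = -2392*558/512 = -2392*558*(1/512) = -2392*279/256 = -⅓*250263/32 = -83421/32 ≈ -2606.9)
(500326 - 207552/(-97480))*(w + H) = (500326 - 207552/(-97480))*(-83421/32 - 139559) = (500326 - 207552*(-1/97480))*(-4549309/32) = (500326 + 25944/12185)*(-4549309/32) = (6096498254/12185)*(-4549309/32) = -13867427187703243/194960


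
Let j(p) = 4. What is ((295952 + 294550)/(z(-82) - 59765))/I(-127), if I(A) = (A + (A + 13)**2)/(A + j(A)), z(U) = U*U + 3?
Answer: 1578951/14837957 ≈ 0.10641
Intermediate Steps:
z(U) = 3 + U**2 (z(U) = U**2 + 3 = 3 + U**2)
I(A) = (A + (13 + A)**2)/(4 + A) (I(A) = (A + (A + 13)**2)/(A + 4) = (A + (13 + A)**2)/(4 + A))
((295952 + 294550)/(z(-82) - 59765))/I(-127) = ((295952 + 294550)/((3 + (-82)**2) - 59765))/(((-127 + (13 - 127)**2)/(4 - 127))) = (590502/((3 + 6724) - 59765))/(((-127 + (-114)**2)/(-123))) = (590502/(6727 - 59765))/((-(-127 + 12996)/123)) = (590502/(-53038))/((-1/123*12869)) = (590502*(-1/53038))/(-12869/123) = -12837/1153*(-123/12869) = 1578951/14837957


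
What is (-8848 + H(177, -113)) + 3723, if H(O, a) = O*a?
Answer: -25126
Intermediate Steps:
(-8848 + H(177, -113)) + 3723 = (-8848 + 177*(-113)) + 3723 = (-8848 - 20001) + 3723 = -28849 + 3723 = -25126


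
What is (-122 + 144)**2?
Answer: 484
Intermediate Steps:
(-122 + 144)**2 = 22**2 = 484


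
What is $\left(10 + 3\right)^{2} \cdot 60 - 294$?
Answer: $9846$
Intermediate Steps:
$\left(10 + 3\right)^{2} \cdot 60 - 294 = 13^{2} \cdot 60 - 294 = 169 \cdot 60 - 294 = 10140 - 294 = 9846$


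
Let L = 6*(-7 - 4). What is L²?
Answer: 4356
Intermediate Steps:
L = -66 (L = 6*(-11) = -66)
L² = (-66)² = 4356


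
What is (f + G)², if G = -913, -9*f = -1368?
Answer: 579121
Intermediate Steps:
f = 152 (f = -⅑*(-1368) = 152)
(f + G)² = (152 - 913)² = (-761)² = 579121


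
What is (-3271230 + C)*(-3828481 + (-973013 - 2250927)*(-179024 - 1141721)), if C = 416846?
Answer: -12153963666203244496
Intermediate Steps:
(-3271230 + C)*(-3828481 + (-973013 - 2250927)*(-179024 - 1141721)) = (-3271230 + 416846)*(-3828481 + (-973013 - 2250927)*(-179024 - 1141721)) = -2854384*(-3828481 - 3223940*(-1320745)) = -2854384*(-3828481 + 4258002635300) = -2854384*4257998806819 = -12153963666203244496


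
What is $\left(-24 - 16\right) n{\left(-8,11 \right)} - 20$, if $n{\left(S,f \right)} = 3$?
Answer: $-140$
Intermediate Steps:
$\left(-24 - 16\right) n{\left(-8,11 \right)} - 20 = \left(-24 - 16\right) 3 - 20 = \left(-40\right) 3 - 20 = -120 - 20 = -140$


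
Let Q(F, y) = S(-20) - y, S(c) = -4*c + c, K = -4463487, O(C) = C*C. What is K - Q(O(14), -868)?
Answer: -4464415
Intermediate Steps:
O(C) = C**2
S(c) = -3*c
Q(F, y) = 60 - y (Q(F, y) = -3*(-20) - y = 60 - y)
K - Q(O(14), -868) = -4463487 - (60 - 1*(-868)) = -4463487 - (60 + 868) = -4463487 - 1*928 = -4463487 - 928 = -4464415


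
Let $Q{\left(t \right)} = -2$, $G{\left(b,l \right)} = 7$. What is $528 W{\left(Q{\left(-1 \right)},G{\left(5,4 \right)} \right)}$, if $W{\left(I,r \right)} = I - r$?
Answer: $-4752$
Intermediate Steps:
$528 W{\left(Q{\left(-1 \right)},G{\left(5,4 \right)} \right)} = 528 \left(-2 - 7\right) = 528 \left(-9\right) = -4752$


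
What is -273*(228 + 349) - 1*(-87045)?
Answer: -70476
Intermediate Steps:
-273*(228 + 349) - 1*(-87045) = -273*577 + 87045 = -157521 + 87045 = -70476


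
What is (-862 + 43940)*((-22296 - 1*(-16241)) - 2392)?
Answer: -363879866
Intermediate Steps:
(-862 + 43940)*((-22296 - 1*(-16241)) - 2392) = 43078*((-22296 + 16241) - 2392) = 43078*(-6055 - 2392) = 43078*(-8447) = -363879866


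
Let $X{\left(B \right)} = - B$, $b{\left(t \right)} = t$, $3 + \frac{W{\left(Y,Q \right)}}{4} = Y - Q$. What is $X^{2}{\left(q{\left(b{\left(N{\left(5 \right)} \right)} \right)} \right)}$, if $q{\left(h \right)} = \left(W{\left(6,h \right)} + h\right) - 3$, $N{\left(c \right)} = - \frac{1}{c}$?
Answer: $\frac{2304}{25} \approx 92.16$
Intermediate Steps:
$W{\left(Y,Q \right)} = -12 - 4 Q + 4 Y$ ($W{\left(Y,Q \right)} = -12 + 4 \left(Y - Q\right) = -12 - \left(- 4 Y + 4 Q\right) = -12 - 4 Q + 4 Y$)
$q{\left(h \right)} = 9 - 3 h$ ($q{\left(h \right)} = \left(\left(-12 - 4 h + 4 \cdot 6\right) + h\right) - 3 = \left(\left(-12 - 4 h + 24\right) + h\right) - 3 = \left(\left(12 - 4 h\right) + h\right) - 3 = \left(12 - 3 h\right) - 3 = 9 - 3 h$)
$X^{2}{\left(q{\left(b{\left(N{\left(5 \right)} \right)} \right)} \right)} = \left(- (9 - 3 \left(- \frac{1}{5}\right))\right)^{2} = \left(- (9 - 3 \left(\left(-1\right) \frac{1}{5}\right))\right)^{2} = \left(- (9 - - \frac{3}{5})\right)^{2} = \left(- (9 + \frac{3}{5})\right)^{2} = \left(\left(-1\right) \frac{48}{5}\right)^{2} = \left(- \frac{48}{5}\right)^{2} = \frac{2304}{25}$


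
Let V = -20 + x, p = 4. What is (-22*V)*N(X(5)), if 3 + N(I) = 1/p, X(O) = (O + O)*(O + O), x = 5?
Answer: -1815/2 ≈ -907.50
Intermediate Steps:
X(O) = 4*O**2 (X(O) = (2*O)*(2*O) = 4*O**2)
V = -15 (V = -20 + 5 = -15)
N(I) = -11/4 (N(I) = -3 + 1/4 = -11/4)
(-22*V)*N(X(5)) = -22*(-15)*(-11/4) = 330*(-11/4) = -1815/2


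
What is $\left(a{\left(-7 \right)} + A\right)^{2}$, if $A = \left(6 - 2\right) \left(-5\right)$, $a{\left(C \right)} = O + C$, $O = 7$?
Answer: $400$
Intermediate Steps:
$a{\left(C \right)} = 7 + C$
$A = -20$ ($A = 4 \left(-5\right) = -20$)
$\left(a{\left(-7 \right)} + A\right)^{2} = \left(\left(7 - 7\right) - 20\right)^{2} = \left(0 - 20\right)^{2} = \left(-20\right)^{2} = 400$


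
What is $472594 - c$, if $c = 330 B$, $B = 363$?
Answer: $352804$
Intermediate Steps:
$c = 119790$ ($c = 330 \cdot 363 = 119790$)
$472594 - c = 472594 - 119790 = 352804$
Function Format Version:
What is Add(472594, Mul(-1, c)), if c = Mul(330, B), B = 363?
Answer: 352804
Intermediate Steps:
c = 119790 (c = Mul(330, 363) = 119790)
Add(472594, Mul(-1, c)) = Add(472594, Mul(-1, 119790)) = Add(472594, -119790) = 352804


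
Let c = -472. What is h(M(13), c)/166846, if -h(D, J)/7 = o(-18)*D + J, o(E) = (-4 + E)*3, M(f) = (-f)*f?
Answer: -37387/83423 ≈ -0.44816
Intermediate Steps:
M(f) = -f²
o(E) = -12 + 3*E
h(D, J) = -7*J + 462*D (h(D, J) = -7*((-12 + 3*(-18))*D + J) = -7*((-12 - 54)*D + J) = -7*(-66*D + J) = -7*(J - 66*D) = -7*J + 462*D)
h(M(13), c)/166846 = (-7*(-472) + 462*(-1*13²))/166846 = (3304 + 462*(-1*169))*(1/166846) = (3304 + 462*(-169))*(1/166846) = (3304 - 78078)*(1/166846) = -74774*1/166846 = -37387/83423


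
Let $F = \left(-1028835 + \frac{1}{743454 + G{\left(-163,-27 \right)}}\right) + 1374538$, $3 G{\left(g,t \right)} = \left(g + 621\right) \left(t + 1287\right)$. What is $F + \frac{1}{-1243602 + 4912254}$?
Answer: $\frac{197809868184230375}{572195983788} \approx 3.457 \cdot 10^{5}$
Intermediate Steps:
$G{\left(g,t \right)} = \frac{\left(621 + g\right) \left(1287 + t\right)}{3}$ ($G{\left(g,t \right)} = \frac{\left(g + 621\right) \left(t + 1287\right)}{3} = \frac{\left(621 + g\right) \left(1287 + t\right)}{3}$)
$F = \frac{323513707243}{935814}$ ($F = \left(-1028835 + \frac{1}{743454 + \left(266409 + 207 \left(-27\right) + 429 \left(-163\right) + \frac{1}{3} \left(-163\right) \left(-27\right)\right)}\right) + 1374538 = \left(-1028835 + \frac{1}{743454 + \left(266409 - 5589 - 69927 + 1467\right)}\right) + 1374538 = \left(-1028835 + \frac{1}{743454 + 192360}\right) + 1374538 = \left(-1028835 + \frac{1}{935814}\right) + 1374538 = - \frac{962798196689}{935814} + 1374538 = \frac{323513707243}{935814} \approx 3.457 \cdot 10^{5}$)
$F + \frac{1}{-1243602 + 4912254} = \frac{323513707243}{935814} + \frac{1}{-1243602 + 4912254} = \frac{323513707243}{935814} + \frac{1}{3668652} = \frac{197809868184230375}{572195983788}$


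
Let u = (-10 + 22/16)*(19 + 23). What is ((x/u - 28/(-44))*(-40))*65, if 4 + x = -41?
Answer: -3502200/1771 ≈ -1977.5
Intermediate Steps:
u = -1449/4 (u = (-10 + 22*(1/16))*42 = (-10 + 11/8)*42 = -69/8*42 = -1449/4 ≈ -362.25)
x = -45 (x = -4 - 41 = -45)
((x/u - 28/(-44))*(-40))*65 = ((-45/(-1449/4) - 28/(-44))*(-40))*65 = ((-45*(-4/1449) - 28*(-1/44))*(-40))*65 = ((20/161 + 7/11)*(-40))*65 = ((1347/1771)*(-40))*65 = -53880/1771*65 = -3502200/1771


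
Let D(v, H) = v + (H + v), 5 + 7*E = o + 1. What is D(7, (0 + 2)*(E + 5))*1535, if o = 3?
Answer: 254810/7 ≈ 36401.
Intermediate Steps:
E = -1/7 (E = -5/7 + (3 + 1)/7 = -5/7 + (1/7)*4 = -5/7 + 4/7 = -1/7 ≈ -0.14286)
D(v, H) = H + 2*v
D(7, (0 + 2)*(E + 5))*1535 = ((0 + 2)*(-1/7 + 5) + 2*7)*1535 = (2*(34/7) + 14)*1535 = (68/7 + 14)*1535 = (166/7)*1535 = 254810/7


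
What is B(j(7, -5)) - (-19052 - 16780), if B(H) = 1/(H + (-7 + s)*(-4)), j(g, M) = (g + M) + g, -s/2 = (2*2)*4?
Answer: 5912281/165 ≈ 35832.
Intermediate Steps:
s = -32 (s = -2*2*2*4 = -8*4 = -2*16 = -32)
j(g, M) = M + 2*g (j(g, M) = (M + g) + g = M + 2*g)
B(H) = 1/(156 + H) (B(H) = 1/(H + (-7 - 32)*(-4)) = 1/(H - 39*(-4)) = 1/(H + 156) = 1/(156 + H))
B(j(7, -5)) - (-19052 - 16780) = 1/(156 + (-5 + 2*7)) - (-19052 - 16780) = 1/(156 + (-5 + 14)) - 1*(-35832) = 1/(156 + 9) + 35832 = 1/165 + 35832 = 5912281/165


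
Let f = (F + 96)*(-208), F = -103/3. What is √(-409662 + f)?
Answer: I*√3802398/3 ≈ 649.99*I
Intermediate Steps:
F = -103/3 (F = -103*⅓ = -103/3 ≈ -34.333)
f = -38480/3 (f = (-103/3 + 96)*(-208) = (185/3)*(-208) = -38480/3 ≈ -12827.)
√(-409662 + f) = √(-409662 - 38480/3) = √(-1267466/3) = I*√3802398/3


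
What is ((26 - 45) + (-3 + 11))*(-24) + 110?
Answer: 374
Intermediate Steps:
((26 - 45) + (-3 + 11))*(-24) + 110 = (-19 + 8)*(-24) + 110 = -11*(-24) + 110 = 264 + 110 = 374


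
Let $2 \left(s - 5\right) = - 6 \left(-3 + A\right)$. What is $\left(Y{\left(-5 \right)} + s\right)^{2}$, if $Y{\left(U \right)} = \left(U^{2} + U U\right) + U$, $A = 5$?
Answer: $1936$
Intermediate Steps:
$Y{\left(U \right)} = U + 2 U^{2}$ ($Y{\left(U \right)} = \left(U^{2} + U^{2}\right) + U = 2 U^{2} + U = U + 2 U^{2}$)
$s = -1$ ($s = 5 + \frac{\left(-6\right) \left(-3 + 5\right)}{2} = 5 + \frac{\left(-6\right) 2}{2} = 5 + \frac{1}{2} \left(-12\right) = 5 - 6 = -1$)
$\left(Y{\left(-5 \right)} + s\right)^{2} = \left(- 5 \left(1 + 2 \left(-5\right)\right) - 1\right)^{2} = \left(- 5 \left(1 - 10\right) - 1\right)^{2} = \left(\left(-5\right) \left(-9\right) - 1\right)^{2} = \left(45 - 1\right)^{2} = 44^{2} = 1936$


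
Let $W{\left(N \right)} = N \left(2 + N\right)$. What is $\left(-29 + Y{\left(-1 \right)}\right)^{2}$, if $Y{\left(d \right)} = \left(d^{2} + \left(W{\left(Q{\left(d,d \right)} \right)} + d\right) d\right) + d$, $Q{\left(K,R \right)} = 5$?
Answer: $3969$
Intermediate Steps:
$Y{\left(d \right)} = d + d^{2} + d \left(35 + d\right)$ ($Y{\left(d \right)} = \left(d^{2} + \left(5 \left(2 + 5\right) + d\right) d\right) + d = \left(d^{2} + \left(5 \cdot 7 + d\right) d\right) + d = \left(d^{2} + \left(35 + d\right) d\right) + d = \left(d^{2} + d \left(35 + d\right)\right) + d = d + d^{2} + d \left(35 + d\right)$)
$\left(-29 + Y{\left(-1 \right)}\right)^{2} = \left(-29 + 2 \left(-1\right) \left(18 - 1\right)\right)^{2} = \left(-29 + 2 \left(-1\right) 17\right)^{2} = \left(-29 - 34\right)^{2} = \left(-63\right)^{2} = 3969$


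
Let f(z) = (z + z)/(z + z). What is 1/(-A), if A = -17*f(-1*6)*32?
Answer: 1/544 ≈ 0.0018382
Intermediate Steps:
f(z) = 1 (f(z) = (2*z)/((2*z)) = (2*z)*(1/(2*z)) = 1)
A = -544 (A = -17*1*32 = -17*32 = -544)
1/(-A) = 1/(-1*(-544)) = 1/544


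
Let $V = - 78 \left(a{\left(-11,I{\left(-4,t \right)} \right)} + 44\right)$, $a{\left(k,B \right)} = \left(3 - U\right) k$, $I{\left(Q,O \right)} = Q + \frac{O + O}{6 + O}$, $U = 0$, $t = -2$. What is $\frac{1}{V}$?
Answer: $- \frac{1}{858} \approx -0.0011655$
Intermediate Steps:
$I{\left(Q,O \right)} = Q + \frac{2 O}{6 + O}$
$a{\left(k,B \right)} = 3 k$ ($a{\left(k,B \right)} = \left(3 - 0\right) k = \left(3 + 0\right) k = 3 k$)
$V = -858$ ($V = - 78 \left(3 \left(-11\right) + 44\right) = - 78 \left(-33 + 44\right) = \left(-78\right) 11 = -858$)
$\frac{1}{V} = \frac{1}{-858} = - \frac{1}{858}$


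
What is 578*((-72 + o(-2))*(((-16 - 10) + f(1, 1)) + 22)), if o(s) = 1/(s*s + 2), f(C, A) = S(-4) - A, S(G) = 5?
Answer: 0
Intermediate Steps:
f(C, A) = 5 - A
o(s) = 1/(2 + s²) (o(s) = 1/(s² + 2) = 1/(2 + s²))
578*((-72 + o(-2))*(((-16 - 10) + f(1, 1)) + 22)) = 578*((-72 + 1/(2 + (-2)²))*(((-16 - 10) + (5 - 1*1)) + 22)) = 578*((-72 + 1/(2 + 4))*((-26 + (5 - 1)) + 22)) = 578*((-72 + 1/6)*((-26 + 4) + 22)) = 578*((-72 + ⅙)*(-22 + 22)) = 578*(-431/6*0) = 578*0 = 0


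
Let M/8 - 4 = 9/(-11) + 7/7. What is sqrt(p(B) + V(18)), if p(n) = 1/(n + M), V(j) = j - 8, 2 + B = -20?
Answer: sqrt(17794)/42 ≈ 3.1761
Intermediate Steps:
M = 368/11 (M = 32 + 8*(9/(-11) + 7/7) = 32 + 8*(9*(-1/11) + 7*(1/7)) = 32 + 8*(-9/11 + 1) = 32 + 8*(2/11) = 32 + 16/11 = 368/11 ≈ 33.455)
B = -22 (B = -2 - 20 = -22)
V(j) = -8 + j
p(n) = 1/(368/11 + n) (p(n) = 1/(n + 368/11) = 1/(368/11 + n))
sqrt(p(B) + V(18)) = sqrt(11/(368 + 11*(-22)) + (-8 + 18)) = sqrt(11/(368 - 242) + 10) = sqrt(11/126 + 10) = sqrt(1271/126) = sqrt(17794)/42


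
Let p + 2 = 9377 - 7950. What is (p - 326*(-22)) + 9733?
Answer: 18330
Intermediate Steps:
p = 1425 (p = -2 + (9377 - 7950) = -2 + 1427 = 1425)
(p - 326*(-22)) + 9733 = (1425 - 326*(-22)) + 9733 = (1425 + 7172) + 9733 = 8597 + 9733 = 18330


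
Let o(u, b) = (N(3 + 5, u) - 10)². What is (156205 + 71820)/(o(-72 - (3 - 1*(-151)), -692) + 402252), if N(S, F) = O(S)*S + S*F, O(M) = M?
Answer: 228025/3478768 ≈ 0.065548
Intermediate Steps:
N(S, F) = S² + F*S (N(S, F) = S*S + S*F = S² + F*S)
o(u, b) = (54 + 8*u)² (o(u, b) = ((3 + 5)*(u + (3 + 5)) - 10)² = (8*(u + 8) - 10)² = (8*(8 + u) - 10)² = ((64 + 8*u) - 10)² = (54 + 8*u)²)
(156205 + 71820)/(o(-72 - (3 - 1*(-151)), -692) + 402252) = (156205 + 71820)/(4*(27 + 4*(-72 - (3 - 1*(-151))))² + 402252) = 228025/(4*(27 + 4*(-72 - (3 + 151)))² + 402252) = 228025/(4*(27 + 4*(-72 - 1*154))² + 402252) = 228025/(4*(27 + 4*(-72 - 154))² + 402252) = 228025/(4*(27 + 4*(-226))² + 402252) = 228025/(4*(27 - 904)² + 402252) = 228025/(4*(-877)² + 402252) = 228025/(4*769129 + 402252) = 228025/(3076516 + 402252) = 228025/3478768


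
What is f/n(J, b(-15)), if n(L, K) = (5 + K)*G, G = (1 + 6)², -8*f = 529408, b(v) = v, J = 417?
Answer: 33088/245 ≈ 135.05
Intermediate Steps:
f = -66176 (f = -⅛*529408 = -66176)
G = 49 (G = 7² = 49)
n(L, K) = 245 + 49*K (n(L, K) = (5 + K)*49 = 245 + 49*K)
f/n(J, b(-15)) = -66176/(245 + 49*(-15)) = -66176/(245 - 735) = -66176/(-490) = -66176*(-1/490) = 33088/245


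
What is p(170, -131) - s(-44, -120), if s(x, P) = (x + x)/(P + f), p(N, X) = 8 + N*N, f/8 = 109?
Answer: 2717363/94 ≈ 28908.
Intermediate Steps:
f = 872 (f = 8*109 = 872)
p(N, X) = 8 + N²
s(x, P) = 2*x/(872 + P) (s(x, P) = (x + x)/(P + 872) = (2*x)/(872 + P) = 2*x/(872 + P))
p(170, -131) - s(-44, -120) = (8 + 170²) - 2*(-44)/(872 - 120) = (8 + 28900) - 2*(-44)/752 = 28908 - 2*(-44)/752 = 28908 - 1*(-11/94) = 28908 + 11/94 = 2717363/94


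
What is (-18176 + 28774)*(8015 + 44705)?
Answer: 558726560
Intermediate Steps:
(-18176 + 28774)*(8015 + 44705) = 10598*52720 = 558726560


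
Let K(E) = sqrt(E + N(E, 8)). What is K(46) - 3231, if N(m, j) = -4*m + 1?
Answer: -3231 + I*sqrt(137) ≈ -3231.0 + 11.705*I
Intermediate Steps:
N(m, j) = 1 - 4*m
K(E) = sqrt(1 - 3*E) (K(E) = sqrt(E + (1 - 4*E)) = sqrt(1 - 3*E))
K(46) - 3231 = sqrt(1 - 3*46) - 3231 = sqrt(1 - 138) - 3231 = sqrt(-137) - 3231 = I*sqrt(137) - 3231 = -3231 + I*sqrt(137)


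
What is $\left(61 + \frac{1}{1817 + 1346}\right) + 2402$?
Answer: $\frac{7790470}{3163} \approx 2463.0$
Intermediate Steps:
$\left(61 + \frac{1}{1817 + 1346}\right) + 2402 = \left(61 + \frac{1}{3163}\right) + 2402 = \frac{192944}{3163} + 2402 = \frac{7790470}{3163}$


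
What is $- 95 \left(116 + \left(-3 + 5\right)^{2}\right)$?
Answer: $-11400$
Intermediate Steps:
$- 95 \left(116 + \left(-3 + 5\right)^{2}\right) = - 95 \left(116 + 2^{2}\right) = - 95 \left(116 + 4\right) = \left(-95\right) 120 = -11400$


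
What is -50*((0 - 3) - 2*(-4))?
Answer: -250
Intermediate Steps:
-50*((0 - 3) - 2*(-4)) = -50*(-3 + 8) = -50*5 = -250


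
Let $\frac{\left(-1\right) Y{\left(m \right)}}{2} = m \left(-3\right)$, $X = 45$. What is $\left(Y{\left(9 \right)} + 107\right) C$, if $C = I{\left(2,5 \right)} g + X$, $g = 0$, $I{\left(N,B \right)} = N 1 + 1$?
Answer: $7245$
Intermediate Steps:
$I{\left(N,B \right)} = 1 + N$ ($I{\left(N,B \right)} = N + 1 = 1 + N$)
$Y{\left(m \right)} = 6 m$ ($Y{\left(m \right)} = - 2 m \left(-3\right) = - 2 \left(- 3 m\right) = 6 m$)
$C = 45$ ($C = \left(1 + 2\right) 0 + 45 = 3 \cdot 0 + 45 = 0 + 45 = 45$)
$\left(Y{\left(9 \right)} + 107\right) C = \left(6 \cdot 9 + 107\right) 45 = \left(54 + 107\right) 45 = 161 \cdot 45 = 7245$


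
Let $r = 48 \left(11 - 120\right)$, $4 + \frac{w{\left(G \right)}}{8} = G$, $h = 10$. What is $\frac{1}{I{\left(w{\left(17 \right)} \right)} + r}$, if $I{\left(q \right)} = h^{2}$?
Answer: $- \frac{1}{5132} \approx -0.00019486$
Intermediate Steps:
$w{\left(G \right)} = -32 + 8 G$
$I{\left(q \right)} = 100$ ($I{\left(q \right)} = 10^{2} = 100$)
$r = -5232$ ($r = 48 \left(-109\right) = -5232$)
$\frac{1}{I{\left(w{\left(17 \right)} \right)} + r} = \frac{1}{100 - 5232} = \frac{1}{-5132} = - \frac{1}{5132}$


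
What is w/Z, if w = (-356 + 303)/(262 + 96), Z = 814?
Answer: -53/291412 ≈ -0.00018187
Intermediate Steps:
w = -53/358 ≈ -0.14804
w/Z = -53/358/814 = -53/358*1/814 = -53/291412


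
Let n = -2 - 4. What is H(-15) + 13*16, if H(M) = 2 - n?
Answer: 216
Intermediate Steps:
n = -6
H(M) = 8 (H(M) = 2 - 1*(-6) = 2 + 6 = 8)
H(-15) + 13*16 = 8 + 13*16 = 8 + 208 = 216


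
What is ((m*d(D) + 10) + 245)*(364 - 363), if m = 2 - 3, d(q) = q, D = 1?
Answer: 254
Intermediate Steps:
m = -1
((m*d(D) + 10) + 245)*(364 - 363) = ((-1*1 + 10) + 245)*(364 - 363) = ((-1 + 10) + 245)*1 = (9 + 245)*1 = 254*1 = 254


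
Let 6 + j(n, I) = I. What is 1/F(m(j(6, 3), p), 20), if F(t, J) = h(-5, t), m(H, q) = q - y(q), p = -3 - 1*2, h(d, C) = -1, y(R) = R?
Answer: -1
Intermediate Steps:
j(n, I) = -6 + I
p = -5 (p = -3 - 2 = -5)
m(H, q) = 0 (m(H, q) = q - q = 0)
F(t, J) = -1
1/F(m(j(6, 3), p), 20) = 1/(-1) = -1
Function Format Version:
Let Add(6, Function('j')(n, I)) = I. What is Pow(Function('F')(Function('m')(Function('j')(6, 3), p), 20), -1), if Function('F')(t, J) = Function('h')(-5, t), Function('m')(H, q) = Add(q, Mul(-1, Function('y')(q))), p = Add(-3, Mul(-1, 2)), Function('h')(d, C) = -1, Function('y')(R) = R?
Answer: -1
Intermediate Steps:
Function('j')(n, I) = Add(-6, I)
p = -5 (p = Add(-3, -2) = -5)
Function('m')(H, q) = 0 (Function('m')(H, q) = Add(q, Mul(-1, q)) = 0)
Function('F')(t, J) = -1
Pow(Function('F')(Function('m')(Function('j')(6, 3), p), 20), -1) = Pow(-1, -1) = -1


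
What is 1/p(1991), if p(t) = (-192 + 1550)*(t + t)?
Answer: 1/5407556 ≈ 1.8493e-7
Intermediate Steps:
p(t) = 2716*t (p(t) = 1358*(2*t) = 2716*t)
1/p(1991) = 1/(2716*1991) = 1/5407556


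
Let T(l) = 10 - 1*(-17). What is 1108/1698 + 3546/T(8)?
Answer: 37352/283 ≈ 131.99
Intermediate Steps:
T(l) = 27 (T(l) = 10 + 17 = 27)
1108/1698 + 3546/T(8) = 1108/1698 + 3546/27 = 1108*(1/1698) + 3546*(1/27) = 554/849 + 394/3 = 37352/283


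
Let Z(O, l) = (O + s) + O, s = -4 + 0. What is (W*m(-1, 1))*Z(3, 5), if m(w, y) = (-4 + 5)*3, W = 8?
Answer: 48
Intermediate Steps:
s = -4
Z(O, l) = -4 + 2*O (Z(O, l) = (O - 4) + O = (-4 + O) + O = -4 + 2*O)
m(w, y) = 3 (m(w, y) = 1*3 = 3)
(W*m(-1, 1))*Z(3, 5) = (8*3)*(-4 + 2*3) = 24*(-4 + 6) = 24*2 = 48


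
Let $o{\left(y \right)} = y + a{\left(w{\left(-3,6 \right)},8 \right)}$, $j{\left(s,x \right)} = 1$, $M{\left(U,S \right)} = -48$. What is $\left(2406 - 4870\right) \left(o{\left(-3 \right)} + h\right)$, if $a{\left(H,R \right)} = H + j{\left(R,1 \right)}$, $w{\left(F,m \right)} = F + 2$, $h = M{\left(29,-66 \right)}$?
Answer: $125664$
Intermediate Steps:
$h = -48$
$w{\left(F,m \right)} = 2 + F$
$a{\left(H,R \right)} = 1 + H$ ($a{\left(H,R \right)} = H + 1 = 1 + H$)
$o{\left(y \right)} = y$ ($o{\left(y \right)} = y + \left(1 + \left(2 - 3\right)\right) = y + \left(1 - 1\right) = y + 0 = y$)
$\left(2406 - 4870\right) \left(o{\left(-3 \right)} + h\right) = \left(2406 - 4870\right) \left(-3 - 48\right) = \left(-2464\right) \left(-51\right) = 125664$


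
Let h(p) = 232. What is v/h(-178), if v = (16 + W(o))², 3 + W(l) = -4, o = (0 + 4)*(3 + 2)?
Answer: 81/232 ≈ 0.34914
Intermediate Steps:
o = 20 (o = 4*5 = 20)
W(l) = -7 (W(l) = -3 - 4 = -7)
v = 81 (v = (16 - 7)² = 9² = 81)
v/h(-178) = 81/232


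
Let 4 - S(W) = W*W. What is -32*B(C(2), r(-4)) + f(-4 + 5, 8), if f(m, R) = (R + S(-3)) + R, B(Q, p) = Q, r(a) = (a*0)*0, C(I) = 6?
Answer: -181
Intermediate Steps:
S(W) = 4 - W² (S(W) = 4 - W*W = 4 - W²)
r(a) = 0 (r(a) = 0*0 = 0)
f(m, R) = -5 + 2*R (f(m, R) = (R + (4 - 1*(-3)²)) + R = (R + (4 - 1*9)) + R = (R + (4 - 9)) + R = (R - 5) + R = (-5 + R) + R = -5 + 2*R)
-32*B(C(2), r(-4)) + f(-4 + 5, 8) = -32*6 + (-5 + 2*8) = -192 + (-5 + 16) = -192 + 11 = -181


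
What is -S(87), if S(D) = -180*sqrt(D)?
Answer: 180*sqrt(87) ≈ 1678.9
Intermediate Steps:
-S(87) = -(-180)*sqrt(87) = 180*sqrt(87)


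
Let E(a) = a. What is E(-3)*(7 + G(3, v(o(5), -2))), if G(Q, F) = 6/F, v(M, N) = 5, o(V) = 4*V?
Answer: -123/5 ≈ -24.600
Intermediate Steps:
E(-3)*(7 + G(3, v(o(5), -2))) = -3*(7 + 6/5) = -3*41/5 = -123/5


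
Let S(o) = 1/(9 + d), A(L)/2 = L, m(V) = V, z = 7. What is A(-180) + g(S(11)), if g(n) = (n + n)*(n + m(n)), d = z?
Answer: -23039/64 ≈ -359.98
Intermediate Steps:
d = 7
A(L) = 2*L
S(o) = 1/16 (S(o) = 1/(9 + 7) = 1/16)
g(n) = 4*n**2 (g(n) = (n + n)*(n + n) = (2*n)*(2*n) = 4*n**2)
A(-180) + g(S(11)) = 2*(-180) + 4*(1/16)**2 = -360 + 4*(1/256) = -360 + 1/64 = -23039/64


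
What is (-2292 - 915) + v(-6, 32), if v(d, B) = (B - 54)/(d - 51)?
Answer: -182777/57 ≈ -3206.6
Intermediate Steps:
v(d, B) = (-54 + B)/(-51 + d)
(-2292 - 915) + v(-6, 32) = (-2292 - 915) + (-54 + 32)/(-51 - 6) = -3207 - 22/(-57) = -3207 - 1/57*(-22) = -3207 + 22/57 = -182777/57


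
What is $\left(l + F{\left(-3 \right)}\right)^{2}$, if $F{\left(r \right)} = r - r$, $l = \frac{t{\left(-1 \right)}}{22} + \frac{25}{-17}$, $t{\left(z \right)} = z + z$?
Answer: $\frac{85264}{34969} \approx 2.4383$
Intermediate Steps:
$t{\left(z \right)} = 2 z$
$l = - \frac{292}{187}$ ($l = \frac{2 \left(-1\right)}{22} + \frac{25}{-17} = \left(-2\right) \frac{1}{22} + 25 \left(- \frac{1}{17}\right) = - \frac{1}{11} - \frac{25}{17} = - \frac{292}{187} \approx -1.5615$)
$F{\left(r \right)} = 0$
$\left(l + F{\left(-3 \right)}\right)^{2} = \left(- \frac{292}{187} + 0\right)^{2} = \left(- \frac{292}{187}\right)^{2} = \frac{85264}{34969}$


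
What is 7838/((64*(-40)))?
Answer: -3919/1280 ≈ -3.0617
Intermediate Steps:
7838/((64*(-40))) = 7838/(-2560) = 7838*(-1/2560) = -3919/1280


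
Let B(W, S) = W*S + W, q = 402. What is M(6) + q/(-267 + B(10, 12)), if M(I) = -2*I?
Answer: -2046/137 ≈ -14.934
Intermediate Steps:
B(W, S) = W + S*W (B(W, S) = S*W + W = W + S*W)
M(6) + q/(-267 + B(10, 12)) = -2*6 + 402/(-267 + 10*(1 + 12)) = -12 + 402/(-267 + 10*13) = -12 + 402/(-267 + 130) = -12 + 402/(-137) = -12 - 1/137*402 = -12 - 402/137 = -2046/137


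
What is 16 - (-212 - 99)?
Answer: 327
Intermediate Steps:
16 - (-212 - 99) = 16 - 1*(-311) = 16 + 311 = 327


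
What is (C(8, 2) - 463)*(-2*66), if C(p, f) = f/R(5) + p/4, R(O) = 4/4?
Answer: 60588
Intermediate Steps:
R(O) = 1 (R(O) = 4*(¼) = 1)
C(p, f) = f + p/4 (C(p, f) = f/1 + p/4 = f*1 + p*(¼) = f + p/4)
(C(8, 2) - 463)*(-2*66) = ((2 + (¼)*8) - 463)*(-2*66) = ((2 + 2) - 463)*(-132) = (4 - 463)*(-132) = -459*(-132) = 60588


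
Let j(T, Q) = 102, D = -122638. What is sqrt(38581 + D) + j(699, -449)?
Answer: 102 + I*sqrt(84057) ≈ 102.0 + 289.93*I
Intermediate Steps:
sqrt(38581 + D) + j(699, -449) = sqrt(38581 - 122638) + 102 = sqrt(-84057) + 102 = I*sqrt(84057) + 102 = 102 + I*sqrt(84057)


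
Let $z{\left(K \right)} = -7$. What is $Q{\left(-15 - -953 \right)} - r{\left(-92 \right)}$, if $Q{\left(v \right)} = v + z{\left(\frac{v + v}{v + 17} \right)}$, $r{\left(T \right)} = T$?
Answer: $1023$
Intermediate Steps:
$Q{\left(v \right)} = -7 + v$ ($Q{\left(v \right)} = v - 7 = -7 + v$)
$Q{\left(-15 - -953 \right)} - r{\left(-92 \right)} = \left(-7 - -938\right) - -92 = \left(-7 + \left(-15 + 953\right)\right) + 92 = \left(-7 + 938\right) + 92 = 931 + 92 = 1023$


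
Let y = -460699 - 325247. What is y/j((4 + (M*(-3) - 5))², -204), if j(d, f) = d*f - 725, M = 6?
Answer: 785946/74369 ≈ 10.568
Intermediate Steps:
y = -785946
j(d, f) = -725 + d*f
y/j((4 + (M*(-3) - 5))², -204) = -785946/(-725 + (4 + (6*(-3) - 5))²*(-204)) = -785946/(-725 + (4 + (-18 - 5))²*(-204)) = -785946/(-725 + (4 - 23)²*(-204)) = -785946/(-725 + (-19)²*(-204)) = -785946/(-725 + 361*(-204)) = -785946/(-725 - 73644) = -785946/(-74369) = -785946*(-1/74369) = 785946/74369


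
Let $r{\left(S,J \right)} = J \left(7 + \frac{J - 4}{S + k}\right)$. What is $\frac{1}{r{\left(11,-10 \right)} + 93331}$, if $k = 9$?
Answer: $\frac{1}{93268} \approx 1.0722 \cdot 10^{-5}$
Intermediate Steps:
$r{\left(S,J \right)} = J \left(7 + \frac{-4 + J}{9 + S}\right)$ ($r{\left(S,J \right)} = J \left(7 + \frac{J - 4}{S + 9}\right) = J \left(7 + \frac{-4 + J}{9 + S}\right)$)
$\frac{1}{r{\left(11,-10 \right)} + 93331} = \frac{1}{- \frac{10 \left(59 - 10 + 7 \cdot 11\right)}{9 + 11} + 93331} = \frac{1}{- \frac{10 \left(59 - 10 + 77\right)}{20} + 93331} = \frac{1}{\left(-10\right) \frac{1}{20} \cdot 126 + 93331} = \frac{1}{-63 + 93331} = \frac{1}{93268}$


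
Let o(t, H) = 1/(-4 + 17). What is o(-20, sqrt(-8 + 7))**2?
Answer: 1/169 ≈ 0.0059172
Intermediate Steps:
o(t, H) = 1/13
o(-20, sqrt(-8 + 7))**2 = (1/13)**2 = 1/169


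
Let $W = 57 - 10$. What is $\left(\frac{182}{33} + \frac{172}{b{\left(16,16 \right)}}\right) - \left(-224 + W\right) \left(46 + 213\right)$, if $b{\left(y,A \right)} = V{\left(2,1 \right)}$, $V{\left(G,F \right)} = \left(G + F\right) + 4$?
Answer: $\frac{10596683}{231} \approx 45873.0$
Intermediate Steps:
$W = 47$
$V{\left(G,F \right)} = 4 + F + G$ ($V{\left(G,F \right)} = \left(F + G\right) + 4 = 4 + F + G$)
$b{\left(y,A \right)} = 7$ ($b{\left(y,A \right)} = 4 + 1 + 2 = 7$)
$\left(\frac{182}{33} + \frac{172}{b{\left(16,16 \right)}}\right) - \left(-224 + W\right) \left(46 + 213\right) = \left(\frac{182}{33} + \frac{172}{7}\right) - \left(-224 + 47\right) \left(46 + 213\right) = \left(182 \cdot \frac{1}{33} + 172 \cdot \frac{1}{7}\right) - \left(-177\right) 259 = \left(\frac{182}{33} + \frac{172}{7}\right) - -45843 = \frac{6950}{231} + 45843 = \frac{10596683}{231}$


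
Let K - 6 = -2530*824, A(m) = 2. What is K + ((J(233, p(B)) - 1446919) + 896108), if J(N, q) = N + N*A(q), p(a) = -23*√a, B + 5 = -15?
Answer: -2634826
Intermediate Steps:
B = -20 (B = -5 - 15 = -20)
J(N, q) = 3*N (J(N, q) = N + N*2 = N + 2*N = 3*N)
K = -2084714 (K = 6 - 2530*824 = 6 - 2084720 = -2084714)
K + ((J(233, p(B)) - 1446919) + 896108) = -2084714 + ((3*233 - 1446919) + 896108) = -2084714 + ((699 - 1446919) + 896108) = -2084714 + (-1446220 + 896108) = -2084714 - 550112 = -2634826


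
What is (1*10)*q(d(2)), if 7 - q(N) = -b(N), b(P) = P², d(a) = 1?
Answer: 80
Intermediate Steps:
q(N) = 7 + N² (q(N) = 7 - (-1)*N² = 7 + N²)
(1*10)*q(d(2)) = (1*10)*(7 + 1²) = 10*(7 + 1) = 10*8 = 80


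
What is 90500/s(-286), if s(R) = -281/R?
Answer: 25883000/281 ≈ 92110.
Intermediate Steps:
90500/s(-286) = 90500/((-281/(-286))) = 90500/((-281*(-1/286))) = 90500/(281/286) = 90500*(286/281) = 25883000/281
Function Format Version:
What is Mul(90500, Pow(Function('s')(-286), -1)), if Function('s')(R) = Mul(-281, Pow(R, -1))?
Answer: Rational(25883000, 281) ≈ 92110.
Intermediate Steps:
Mul(90500, Pow(Function('s')(-286), -1)) = Mul(90500, Pow(Mul(-281, Pow(-286, -1)), -1)) = Mul(90500, Pow(Mul(-281, Rational(-1, 286)), -1)) = Mul(90500, Pow(Rational(281, 286), -1)) = Mul(90500, Rational(286, 281)) = Rational(25883000, 281)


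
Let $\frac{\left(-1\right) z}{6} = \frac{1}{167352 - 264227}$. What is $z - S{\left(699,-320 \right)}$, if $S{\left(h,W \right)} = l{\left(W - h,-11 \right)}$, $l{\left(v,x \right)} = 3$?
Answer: $- \frac{290619}{96875} \approx -2.9999$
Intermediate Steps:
$S{\left(h,W \right)} = 3$
$z = \frac{6}{96875}$ ($z = - \frac{6}{167352 - 264227} = - \frac{6}{-96875} = \left(-6\right) \left(- \frac{1}{96875}\right) = \frac{6}{96875} \approx 6.1936 \cdot 10^{-5}$)
$z - S{\left(699,-320 \right)} = \frac{6}{96875} - 3 = - \frac{290619}{96875}$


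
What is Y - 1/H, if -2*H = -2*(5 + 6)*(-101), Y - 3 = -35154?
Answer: -39052760/1111 ≈ -35151.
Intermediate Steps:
Y = -35151 (Y = 3 - 35154 = -35151)
H = -1111 (H = -(-2*(5 + 6))*(-101)/2 = -(-2*11)*(-101)/2 = -(-11)*(-101) = -1/2*2222 = -1111)
Y - 1/H = -35151 - 1/(-1111) = -35151 - 1*(-1/1111) = -35151 + 1/1111 = -39052760/1111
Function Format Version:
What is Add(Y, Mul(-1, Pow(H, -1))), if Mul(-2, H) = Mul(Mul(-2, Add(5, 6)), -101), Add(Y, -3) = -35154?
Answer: Rational(-39052760, 1111) ≈ -35151.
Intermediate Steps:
Y = -35151 (Y = Add(3, -35154) = -35151)
H = -1111 (H = Mul(Rational(-1, 2), Mul(Mul(-2, Add(5, 6)), -101)) = Mul(Rational(-1, 2), Mul(Mul(-2, 11), -101)) = Mul(Rational(-1, 2), Mul(-22, -101)) = Mul(Rational(-1, 2), 2222) = -1111)
Add(Y, Mul(-1, Pow(H, -1))) = Add(-35151, Mul(-1, Pow(-1111, -1))) = Add(-35151, Mul(-1, Rational(-1, 1111))) = Add(-35151, Rational(1, 1111)) = Rational(-39052760, 1111)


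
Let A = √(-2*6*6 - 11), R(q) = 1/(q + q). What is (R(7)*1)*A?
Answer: I*√83/14 ≈ 0.65075*I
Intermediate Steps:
R(q) = 1/(2*q)
A = I*√83 (A = √(-12*6 - 11) = √(-72 - 11) = √(-83) = I*√83 ≈ 9.1104*I)
(R(7)*1)*A = (((½)/7)*1)*(I*√83) = (((½)*(⅐))*1)*(I*√83) = ((1/14)*1)*(I*√83) = (I*√83)/14 = I*√83/14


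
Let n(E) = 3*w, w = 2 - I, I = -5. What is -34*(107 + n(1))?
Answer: -4352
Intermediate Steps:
w = 7 (w = 2 - 1*(-5) = 2 + 5 = 7)
n(E) = 21 (n(E) = 3*7 = 21)
-34*(107 + n(1)) = -34*(107 + 21) = -34*128 = -4352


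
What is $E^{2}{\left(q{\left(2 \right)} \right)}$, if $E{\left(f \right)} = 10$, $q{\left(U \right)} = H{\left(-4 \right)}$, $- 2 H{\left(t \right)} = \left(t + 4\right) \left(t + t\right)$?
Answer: $100$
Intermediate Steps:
$H{\left(t \right)} = - t \left(4 + t\right)$ ($H{\left(t \right)} = - \frac{\left(t + 4\right) \left(t + t\right)}{2} = - \frac{\left(4 + t\right) 2 t}{2} = - \frac{2 t \left(4 + t\right)}{2} = - t \left(4 + t\right)$)
$q{\left(U \right)} = 0$ ($q{\left(U \right)} = \left(-1\right) \left(-4\right) \left(4 - 4\right) = \left(-1\right) \left(-4\right) 0 = 0$)
$E^{2}{\left(q{\left(2 \right)} \right)} = 10^{2} = 100$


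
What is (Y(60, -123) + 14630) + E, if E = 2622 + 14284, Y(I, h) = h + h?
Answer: 31290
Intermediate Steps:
Y(I, h) = 2*h
E = 16906
(Y(60, -123) + 14630) + E = (2*(-123) + 14630) + 16906 = (-246 + 14630) + 16906 = 14384 + 16906 = 31290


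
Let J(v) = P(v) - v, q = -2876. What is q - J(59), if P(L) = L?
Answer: -2876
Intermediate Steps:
J(v) = 0 (J(v) = v - v = 0)
q - J(59) = -2876 - 1*0 = -2876 + 0 = -2876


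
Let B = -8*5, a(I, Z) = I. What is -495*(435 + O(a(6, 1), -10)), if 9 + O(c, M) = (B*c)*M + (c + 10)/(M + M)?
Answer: -1398474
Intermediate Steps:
B = -40
O(c, M) = -9 + (10 + c)/(2*M) - 40*M*c (O(c, M) = -9 + ((-40*c)*M + (c + 10)/(M + M)) = -9 + (-40*M*c + (10 + c)/((2*M))) = -9 + (-40*M*c + (10 + c)*(1/(2*M))) = -9 + (-40*M*c + (10 + c)/(2*M)) = -9 + ((10 + c)/(2*M) - 40*M*c) = -9 + (10 + c)/(2*M) - 40*M*c)
-495*(435 + O(a(6, 1), -10)) = -495*(435 + (5 + (1/2)*6 - 1*(-10)*(9 + 40*(-10)*6))/(-10)) = -495*(435 - (5 + 3 - 1*(-10)*(9 - 2400))/10) = -495*(435 - (5 + 3 - 1*(-10)*(-2391))/10) = -495*(435 - (5 + 3 - 23910)/10) = -495*(435 - 1/10*(-23902)) = -495*(435 + 11951/5) = -495*14126/5 = -1398474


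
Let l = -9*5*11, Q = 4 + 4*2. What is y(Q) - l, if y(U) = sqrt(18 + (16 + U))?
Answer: 495 + sqrt(46) ≈ 501.78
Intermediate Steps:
Q = 12 (Q = 4 + 8 = 12)
l = -495 (l = -45*11 = -495)
y(U) = sqrt(34 + U)
y(Q) - l = sqrt(34 + 12) - 1*(-495) = sqrt(46) + 495 = 495 + sqrt(46)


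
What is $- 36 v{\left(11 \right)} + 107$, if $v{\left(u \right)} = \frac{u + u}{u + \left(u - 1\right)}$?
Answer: $\frac{485}{7} \approx 69.286$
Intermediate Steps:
$v{\left(u \right)} = \frac{2 u}{-1 + 2 u}$ ($v{\left(u \right)} = \frac{2 u}{u + \left(-1 + u\right)} = \frac{2 u}{-1 + 2 u}$)
$- 36 v{\left(11 \right)} + 107 = - 36 \cdot 2 \cdot 11 \frac{1}{-1 + 2 \cdot 11} + 107 = - 36 \cdot 2 \cdot 11 \frac{1}{-1 + 22} + 107 = - 36 \cdot 2 \cdot 11 \cdot \frac{1}{21} + 107 = \left(-36\right) \frac{22}{21} + 107 = - \frac{264}{7} + 107 = \frac{485}{7}$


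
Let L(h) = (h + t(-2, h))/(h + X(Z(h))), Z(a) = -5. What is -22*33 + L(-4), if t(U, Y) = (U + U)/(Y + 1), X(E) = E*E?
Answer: -45746/63 ≈ -726.13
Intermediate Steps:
X(E) = E²
t(U, Y) = 2*U/(1 + Y) (t(U, Y) = (2*U)/(1 + Y) = 2*U/(1 + Y))
L(h) = (h - 4/(1 + h))/(25 + h) (L(h) = (h + 2*(-2)/(1 + h))/(h + (-5)²) = (h - 4/(1 + h))/(h + 25) = (h - 4/(1 + h))/(25 + h))
-22*33 + L(-4) = -22*33 + (-4 - 4*(1 - 4))/((1 - 4)*(25 - 4)) = -726 + (-4 - 4*(-3))/(-3*21) = -726 - ⅓*1/21*(-4 + 12) = -726 - ⅓*1/21*8 = -726 - 8/63 = -45746/63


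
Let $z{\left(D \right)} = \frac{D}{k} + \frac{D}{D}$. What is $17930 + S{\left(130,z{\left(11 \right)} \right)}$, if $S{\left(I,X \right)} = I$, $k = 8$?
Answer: $18060$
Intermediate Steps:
$z{\left(D \right)} = 1 + \frac{D}{8}$ ($z{\left(D \right)} = \frac{D}{8} + \frac{D}{D} = D \frac{1}{8} + 1 = \frac{D}{8} + 1 = 1 + \frac{D}{8}$)
$17930 + S{\left(130,z{\left(11 \right)} \right)} = 17930 + 130 = 18060$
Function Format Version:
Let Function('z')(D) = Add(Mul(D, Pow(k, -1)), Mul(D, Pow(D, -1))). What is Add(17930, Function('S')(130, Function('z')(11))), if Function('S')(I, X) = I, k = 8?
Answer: 18060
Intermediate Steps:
Function('z')(D) = Add(1, Mul(Rational(1, 8), D)) (Function('z')(D) = Add(Mul(D, Pow(8, -1)), Mul(D, Pow(D, -1))) = Add(Mul(D, Rational(1, 8)), 1) = Add(Mul(Rational(1, 8), D), 1) = Add(1, Mul(Rational(1, 8), D)))
Add(17930, Function('S')(130, Function('z')(11))) = Add(17930, 130) = 18060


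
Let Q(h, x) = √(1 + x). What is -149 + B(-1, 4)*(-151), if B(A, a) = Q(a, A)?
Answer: -149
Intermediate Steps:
B(A, a) = √(1 + A)
-149 + B(-1, 4)*(-151) = -149 + √(1 - 1)*(-151) = -149 + √0*(-151) = -149 + 0*(-151) = -149 + 0 = -149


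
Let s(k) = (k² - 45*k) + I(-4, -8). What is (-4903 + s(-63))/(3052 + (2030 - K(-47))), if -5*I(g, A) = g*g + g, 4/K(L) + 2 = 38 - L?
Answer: 787919/2109010 ≈ 0.37360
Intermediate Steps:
K(L) = 4/(36 - L) (K(L) = 4/(-2 + (38 - L)) = 4/(36 - L))
I(g, A) = -g/5 - g²/5 (I(g, A) = -(g*g + g)/5 = -(g² + g)/5 = -(g + g²)/5 = -g/5 - g²/5)
s(k) = -12/5 + k² - 45*k (s(k) = (k² - 45*k) - ⅕*(-4)*(1 - 4) = (k² - 45*k) - ⅕*(-4)*(-3) = (k² - 45*k) - 12/5 = -12/5 + k² - 45*k)
(-4903 + s(-63))/(3052 + (2030 - K(-47))) = (-4903 + (-12/5 + (-63)² - 45*(-63)))/(3052 + (2030 - (-4)/(-36 - 47))) = (-4903 + (-12/5 + 3969 + 2835))/(3052 + (2030 - (-4)/(-83))) = (-4903 + 34008/5)/(3052 + (2030 - (-4)*(-1)/83)) = 9493/(5*(3052 + (2030 - 1*4/83))) = 9493/(5*(3052 + (2030 - 4/83))) = 9493/(5*(3052 + 168486/83)) = 9493/(5*(421802/83)) = (9493/5)*(83/421802) = 787919/2109010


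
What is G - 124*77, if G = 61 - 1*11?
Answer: -9498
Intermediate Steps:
G = 50 (G = 61 - 11 = 50)
G - 124*77 = 50 - 124*77 = 50 - 9548 = -9498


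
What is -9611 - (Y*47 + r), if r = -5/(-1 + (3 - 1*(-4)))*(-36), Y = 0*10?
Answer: -9641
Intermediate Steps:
Y = 0
r = 30 (r = -5/(-1 + (3 + 4))*(-36) = -5/(-1 + 7)*(-36) = -5/6*(-36) = 30)
-9611 - (Y*47 + r) = -9611 - (0*47 + 30) = -9611 - (0 + 30) = -9611 - 1*30 = -9611 - 30 = -9641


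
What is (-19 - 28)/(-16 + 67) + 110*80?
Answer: 448753/51 ≈ 8799.1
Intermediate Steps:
(-19 - 28)/(-16 + 67) + 110*80 = -47/51 + 8800 = 448753/51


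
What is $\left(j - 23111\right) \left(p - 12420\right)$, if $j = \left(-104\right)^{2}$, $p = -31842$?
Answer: $544201290$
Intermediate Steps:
$j = 10816$
$\left(j - 23111\right) \left(p - 12420\right) = \left(10816 - 23111\right) \left(-31842 - 12420\right) = \left(-12295\right) \left(-44262\right) = 544201290$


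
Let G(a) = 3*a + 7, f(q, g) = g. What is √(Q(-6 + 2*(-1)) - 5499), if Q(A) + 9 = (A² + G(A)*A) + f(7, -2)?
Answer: 3*I*√590 ≈ 72.87*I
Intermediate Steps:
G(a) = 7 + 3*a
Q(A) = -11 + A² + A*(7 + 3*A) (Q(A) = -9 + ((A² + (7 + 3*A)*A) - 2) = -9 + ((A² + A*(7 + 3*A)) - 2) = -9 + (-2 + A² + A*(7 + 3*A)) = -11 + A² + A*(7 + 3*A))
√(Q(-6 + 2*(-1)) - 5499) = √((-11 + 4*(-6 + 2*(-1))² + 7*(-6 + 2*(-1))) - 5499) = √((-11 + 4*(-6 - 2)² + 7*(-6 - 2)) - 5499) = √((-11 + 4*(-8)² + 7*(-8)) - 5499) = √((-11 + 4*64 - 56) - 5499) = √((-11 + 256 - 56) - 5499) = √(189 - 5499) = √(-5310) = 3*I*√590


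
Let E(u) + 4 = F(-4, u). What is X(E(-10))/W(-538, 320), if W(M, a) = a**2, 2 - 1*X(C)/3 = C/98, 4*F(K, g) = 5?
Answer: 477/8028160 ≈ 5.9416e-5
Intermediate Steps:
F(K, g) = 5/4 (F(K, g) = (1/4)*5 = 5/4)
E(u) = -11/4 (E(u) = -4 + 5/4 = -11/4)
X(C) = 6 - 3*C/98
X(E(-10))/W(-538, 320) = (6 - 3/98*(-11/4))/(320**2) = (6 + 33/392)/102400 = (2385/392)*(1/102400) = 477/8028160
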